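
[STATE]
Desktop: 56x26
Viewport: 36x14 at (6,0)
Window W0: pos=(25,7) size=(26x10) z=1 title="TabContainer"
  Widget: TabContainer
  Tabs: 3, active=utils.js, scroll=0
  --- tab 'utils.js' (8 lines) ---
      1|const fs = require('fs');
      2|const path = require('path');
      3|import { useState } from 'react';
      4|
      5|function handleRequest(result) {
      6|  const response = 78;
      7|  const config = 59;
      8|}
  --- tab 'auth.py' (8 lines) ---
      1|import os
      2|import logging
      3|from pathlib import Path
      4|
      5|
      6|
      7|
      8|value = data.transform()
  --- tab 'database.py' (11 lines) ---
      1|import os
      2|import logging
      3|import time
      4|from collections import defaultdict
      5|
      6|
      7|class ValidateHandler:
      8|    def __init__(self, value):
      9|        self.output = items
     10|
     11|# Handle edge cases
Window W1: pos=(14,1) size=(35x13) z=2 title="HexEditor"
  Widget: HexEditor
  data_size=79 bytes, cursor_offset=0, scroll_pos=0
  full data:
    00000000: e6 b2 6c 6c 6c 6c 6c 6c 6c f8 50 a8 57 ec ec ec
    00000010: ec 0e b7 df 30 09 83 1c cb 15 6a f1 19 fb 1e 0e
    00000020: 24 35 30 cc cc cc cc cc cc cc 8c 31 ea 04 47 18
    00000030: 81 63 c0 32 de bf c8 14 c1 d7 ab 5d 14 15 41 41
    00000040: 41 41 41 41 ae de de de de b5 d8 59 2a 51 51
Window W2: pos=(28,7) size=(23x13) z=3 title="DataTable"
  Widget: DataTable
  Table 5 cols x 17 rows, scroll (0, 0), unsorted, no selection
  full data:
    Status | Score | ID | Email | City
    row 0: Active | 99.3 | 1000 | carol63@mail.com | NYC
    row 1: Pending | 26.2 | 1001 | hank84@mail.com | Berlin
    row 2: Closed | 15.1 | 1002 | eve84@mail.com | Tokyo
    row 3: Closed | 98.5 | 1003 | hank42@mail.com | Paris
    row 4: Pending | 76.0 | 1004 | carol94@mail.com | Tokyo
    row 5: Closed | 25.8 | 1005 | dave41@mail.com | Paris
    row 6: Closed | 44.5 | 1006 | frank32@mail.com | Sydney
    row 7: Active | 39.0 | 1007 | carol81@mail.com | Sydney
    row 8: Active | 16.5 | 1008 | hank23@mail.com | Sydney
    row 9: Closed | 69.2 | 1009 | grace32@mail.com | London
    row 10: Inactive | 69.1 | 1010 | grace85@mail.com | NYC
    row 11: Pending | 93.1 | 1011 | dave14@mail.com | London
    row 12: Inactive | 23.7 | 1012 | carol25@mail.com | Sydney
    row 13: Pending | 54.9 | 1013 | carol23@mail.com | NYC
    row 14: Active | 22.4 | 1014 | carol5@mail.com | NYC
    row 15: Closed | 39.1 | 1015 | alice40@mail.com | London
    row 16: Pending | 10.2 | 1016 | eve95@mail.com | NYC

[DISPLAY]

                                    
        ┏━━━━━━━━━━━━━━━━━━━━━━━━━━━
        ┃ HexEditor                 
        ┠───────────────────────────
        ┃00000000  E6 b2 6c 6c 6c 6c
        ┃00000010  ec 0e b7 df 30 09
        ┃00000020  24 35 30 cc cc cc
        ┃00000030  81 ┏━━━━━━━━━━━━━
        ┃00000040  41 ┃ DataTable   
        ┃             ┠─────────────
        ┃             ┃Status  │Scor
        ┃             ┃────────┼────
        ┃             ┃Active  │99.3
        ┗━━━━━━━━━━━━━┃Pending │26.2


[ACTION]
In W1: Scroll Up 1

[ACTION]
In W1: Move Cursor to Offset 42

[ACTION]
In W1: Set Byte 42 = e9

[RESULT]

                                    
        ┏━━━━━━━━━━━━━━━━━━━━━━━━━━━
        ┃ HexEditor                 
        ┠───────────────────────────
        ┃00000000  e6 b2 6c 6c 6c 6c
        ┃00000010  ec 0e b7 df 30 09
        ┃00000020  24 35 30 cc cc cc
        ┃00000030  81 ┏━━━━━━━━━━━━━
        ┃00000040  41 ┃ DataTable   
        ┃             ┠─────────────
        ┃             ┃Status  │Scor
        ┃             ┃────────┼────
        ┃             ┃Active  │99.3
        ┗━━━━━━━━━━━━━┃Pending │26.2


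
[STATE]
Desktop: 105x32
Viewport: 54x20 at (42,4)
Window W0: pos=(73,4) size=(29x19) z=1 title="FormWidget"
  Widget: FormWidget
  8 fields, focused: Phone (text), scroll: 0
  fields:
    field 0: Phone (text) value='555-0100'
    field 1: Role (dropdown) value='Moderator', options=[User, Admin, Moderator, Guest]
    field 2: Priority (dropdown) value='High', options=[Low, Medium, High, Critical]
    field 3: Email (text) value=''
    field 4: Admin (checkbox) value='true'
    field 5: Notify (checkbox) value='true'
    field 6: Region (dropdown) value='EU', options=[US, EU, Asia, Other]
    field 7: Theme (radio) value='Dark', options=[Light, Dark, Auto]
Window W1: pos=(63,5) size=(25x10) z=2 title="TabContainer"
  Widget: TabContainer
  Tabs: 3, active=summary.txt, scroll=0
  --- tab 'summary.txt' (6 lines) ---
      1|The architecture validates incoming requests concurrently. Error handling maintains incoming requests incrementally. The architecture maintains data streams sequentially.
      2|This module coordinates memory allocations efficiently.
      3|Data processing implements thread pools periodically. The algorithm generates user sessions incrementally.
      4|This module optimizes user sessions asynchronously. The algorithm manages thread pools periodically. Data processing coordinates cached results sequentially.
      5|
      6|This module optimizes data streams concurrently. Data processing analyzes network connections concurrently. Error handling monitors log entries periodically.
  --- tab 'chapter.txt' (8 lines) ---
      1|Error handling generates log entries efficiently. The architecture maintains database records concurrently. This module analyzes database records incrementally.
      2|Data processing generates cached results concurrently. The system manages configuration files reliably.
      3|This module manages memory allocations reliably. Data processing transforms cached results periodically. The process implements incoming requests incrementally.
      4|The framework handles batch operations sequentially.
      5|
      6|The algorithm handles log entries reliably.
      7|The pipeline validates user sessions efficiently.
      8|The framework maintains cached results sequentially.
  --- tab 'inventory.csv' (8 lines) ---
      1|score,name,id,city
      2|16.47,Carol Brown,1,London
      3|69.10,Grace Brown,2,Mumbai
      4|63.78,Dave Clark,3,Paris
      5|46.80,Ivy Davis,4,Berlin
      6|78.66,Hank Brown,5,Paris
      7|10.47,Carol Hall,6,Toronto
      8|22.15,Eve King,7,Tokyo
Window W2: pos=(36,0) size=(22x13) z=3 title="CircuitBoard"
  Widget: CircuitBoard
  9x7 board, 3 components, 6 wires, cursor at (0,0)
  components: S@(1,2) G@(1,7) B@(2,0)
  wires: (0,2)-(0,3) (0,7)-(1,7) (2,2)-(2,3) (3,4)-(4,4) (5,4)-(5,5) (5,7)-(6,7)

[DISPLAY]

]      · ─ ·   ┃               ┏━━━━━━━━━━━━━━━━━━━━━━
               ┃     ┏━━━━━━━━━━━━━━━━━━━━━━━┓        
       S       ┃     ┃ TabContainer          ┃────────
               ┃     ┠───────────────────────┨[555-010
       · ─ ·   ┃     ┃[summary.txt]│ chapter.┃[Moderat
               ┃     ┃───────────────────────┃[High   
               ┃     ┃The architecture valida┃[       
               ┃     ┃This module coordinates┃[x]     
━━━━━━━━━━━━━━━┛     ┃Data processing impleme┃[x]     
                     ┃This module optimizes u┃[EU     
                     ┗━━━━━━━━━━━━━━━━━━━━━━━┛( ) Ligh
                               ┃                      
                               ┃                      
                               ┃                      
                               ┃                      
                               ┃                      
                               ┃                      
                               ┃                      
                               ┗━━━━━━━━━━━━━━━━━━━━━━
                                                      


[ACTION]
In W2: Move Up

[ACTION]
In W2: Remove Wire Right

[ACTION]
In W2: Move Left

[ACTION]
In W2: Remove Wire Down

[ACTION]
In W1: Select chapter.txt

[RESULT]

]      · ─ ·   ┃               ┏━━━━━━━━━━━━━━━━━━━━━━
               ┃     ┏━━━━━━━━━━━━━━━━━━━━━━━┓        
       S       ┃     ┃ TabContainer          ┃────────
               ┃     ┠───────────────────────┨[555-010
       · ─ ·   ┃     ┃ summary.txt │[chapter.┃[Moderat
               ┃     ┃───────────────────────┃[High   
               ┃     ┃Error handling generate┃[       
               ┃     ┃Data processing generat┃[x]     
━━━━━━━━━━━━━━━┛     ┃This module manages mem┃[x]     
                     ┃The framework handles b┃[EU     
                     ┗━━━━━━━━━━━━━━━━━━━━━━━┛( ) Ligh
                               ┃                      
                               ┃                      
                               ┃                      
                               ┃                      
                               ┃                      
                               ┃                      
                               ┃                      
                               ┗━━━━━━━━━━━━━━━━━━━━━━
                                                      


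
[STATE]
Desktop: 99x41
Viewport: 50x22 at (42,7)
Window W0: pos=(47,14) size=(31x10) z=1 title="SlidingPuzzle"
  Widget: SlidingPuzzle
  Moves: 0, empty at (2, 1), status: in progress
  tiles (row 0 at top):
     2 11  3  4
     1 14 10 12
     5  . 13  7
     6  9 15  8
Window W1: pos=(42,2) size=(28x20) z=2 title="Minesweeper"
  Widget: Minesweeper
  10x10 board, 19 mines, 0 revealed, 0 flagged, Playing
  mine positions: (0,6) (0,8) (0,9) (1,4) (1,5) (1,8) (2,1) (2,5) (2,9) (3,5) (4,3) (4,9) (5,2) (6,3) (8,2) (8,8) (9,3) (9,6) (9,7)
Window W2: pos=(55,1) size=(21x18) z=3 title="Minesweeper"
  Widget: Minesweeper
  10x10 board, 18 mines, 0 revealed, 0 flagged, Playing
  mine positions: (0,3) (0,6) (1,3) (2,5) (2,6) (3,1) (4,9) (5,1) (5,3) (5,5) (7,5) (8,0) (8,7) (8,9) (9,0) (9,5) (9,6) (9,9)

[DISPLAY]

┃■■■■■■■■■■  ┃■■■■■■■■■■         ┃                
┃■■■■■■■■■■  ┃■■■■■■■■■■         ┃                
┃■■■■■■■■■■  ┃■■■■■■■■■■         ┃                
┃■■■■■■■■■■  ┃■■■■■■■■■■         ┃                
┃■■■■■■■■■■  ┃■■■■■■■■■■         ┃                
┃■■■■■■■■■■  ┃■■■■■■■■■■         ┃                
┃■■■■■■■■■■  ┃■■■■■■■■■■         ┃                
┃■■■■■■■■■■  ┃                   ┃━┓              
┃            ┃                   ┃ ┃              
┃            ┃                   ┃─┨              
┃            ┃                   ┃ ┃              
┃            ┗━━━━━━━━━━━━━━━━━━━┛ ┃              
┃                          ┃       ┃              
┃                          ┃       ┃              
┗━━━━━━━━━━━━━━━━━━━━━━━━━━┛       ┃              
     ┃│  5 │    │ 13 │  7 │        ┃              
     ┗━━━━━━━━━━━━━━━━━━━━━━━━━━━━━┛              
                                                  
                                                  
                                                  
                                                  
                                                  


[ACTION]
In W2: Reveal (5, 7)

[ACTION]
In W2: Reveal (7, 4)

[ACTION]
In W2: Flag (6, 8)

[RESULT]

┃■■■■■■■■■■  ┃■■■■■■211■         ┃                
┃■■■■■■■■■■  ┃■■■■■■1 1■         ┃                
┃■■■■■■■■■■  ┃■■■■■■1 11         ┃                
┃■■■■■■■■■■  ┃■■■■■■2            ┃                
┃■■■■■■■■■■  ┃■■■■1■2121         ┃                
┃■■■■■■■■■■  ┃■■■■■■■■■■         ┃                
┃■■■■■■■■■■  ┃■■■■■■■■■■         ┃                
┃■■■■■■■■■■  ┃                   ┃━┓              
┃            ┃                   ┃ ┃              
┃            ┃                   ┃─┨              
┃            ┃                   ┃ ┃              
┃            ┗━━━━━━━━━━━━━━━━━━━┛ ┃              
┃                          ┃       ┃              
┃                          ┃       ┃              
┗━━━━━━━━━━━━━━━━━━━━━━━━━━┛       ┃              
     ┃│  5 │    │ 13 │  7 │        ┃              
     ┗━━━━━━━━━━━━━━━━━━━━━━━━━━━━━┛              
                                                  
                                                  
                                                  
                                                  
                                                  


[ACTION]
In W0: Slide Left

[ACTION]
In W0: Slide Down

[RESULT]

┃■■■■■■■■■■  ┃■■■■■■211■         ┃                
┃■■■■■■■■■■  ┃■■■■■■1 1■         ┃                
┃■■■■■■■■■■  ┃■■■■■■1 11         ┃                
┃■■■■■■■■■■  ┃■■■■■■2            ┃                
┃■■■■■■■■■■  ┃■■■■1■2121         ┃                
┃■■■■■■■■■■  ┃■■■■■■■■■■         ┃                
┃■■■■■■■■■■  ┃■■■■■■■■■■         ┃                
┃■■■■■■■■■■  ┃                   ┃━┓              
┃            ┃                   ┃ ┃              
┃            ┃                   ┃─┨              
┃            ┃                   ┃ ┃              
┃            ┗━━━━━━━━━━━━━━━━━━━┛ ┃              
┃                          ┃       ┃              
┃                          ┃       ┃              
┗━━━━━━━━━━━━━━━━━━━━━━━━━━┛       ┃              
     ┃│  5 │ 13 │ 10 │  7 │        ┃              
     ┗━━━━━━━━━━━━━━━━━━━━━━━━━━━━━┛              
                                                  
                                                  
                                                  
                                                  
                                                  


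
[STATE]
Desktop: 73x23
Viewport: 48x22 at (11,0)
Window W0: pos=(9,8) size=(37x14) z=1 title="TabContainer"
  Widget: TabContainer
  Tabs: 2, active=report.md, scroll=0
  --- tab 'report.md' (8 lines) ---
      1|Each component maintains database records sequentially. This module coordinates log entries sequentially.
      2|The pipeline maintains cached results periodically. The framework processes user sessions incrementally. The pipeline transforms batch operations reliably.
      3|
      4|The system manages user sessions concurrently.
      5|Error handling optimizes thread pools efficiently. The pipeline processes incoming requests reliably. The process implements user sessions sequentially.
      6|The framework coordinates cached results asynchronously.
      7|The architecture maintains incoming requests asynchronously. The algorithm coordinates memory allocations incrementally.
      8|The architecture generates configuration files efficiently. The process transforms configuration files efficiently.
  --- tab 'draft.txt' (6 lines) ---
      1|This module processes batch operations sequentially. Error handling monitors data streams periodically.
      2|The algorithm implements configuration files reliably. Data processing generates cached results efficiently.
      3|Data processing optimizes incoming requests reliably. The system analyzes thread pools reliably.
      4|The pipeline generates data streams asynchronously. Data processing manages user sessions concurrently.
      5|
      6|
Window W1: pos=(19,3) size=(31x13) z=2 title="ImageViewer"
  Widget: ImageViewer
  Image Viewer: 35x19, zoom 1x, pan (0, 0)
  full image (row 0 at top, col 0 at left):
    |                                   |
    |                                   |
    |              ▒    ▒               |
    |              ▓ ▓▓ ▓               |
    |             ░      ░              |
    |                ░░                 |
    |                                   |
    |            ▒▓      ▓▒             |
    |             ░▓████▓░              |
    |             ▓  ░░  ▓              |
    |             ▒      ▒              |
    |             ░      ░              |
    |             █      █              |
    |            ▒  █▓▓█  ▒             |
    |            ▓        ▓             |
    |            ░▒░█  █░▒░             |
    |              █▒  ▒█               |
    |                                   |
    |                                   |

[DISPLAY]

                                                
                                                
                                                
        ┏━━━━━━━━━━━━━━━━━━━━━━━━━━━━━┓         
        ┃ ImageViewer                 ┃         
        ┠─────────────────────────────┨         
        ┃                             ┃         
        ┃                             ┃         
━━━━━━━━┃              ▒    ▒         ┃         
TabConta┃              ▓ ▓▓ ▓         ┃         
────────┃             ░      ░        ┃         
report.m┃                ░░           ┃         
────────┃                             ┃         
ach comp┃            ▒▓      ▓▒       ┃         
he pipel┃             ░▓████▓░        ┃         
        ┗━━━━━━━━━━━━━━━━━━━━━━━━━━━━━┛         
he system manages user sessions co┃             
rror handling optimizes thread poo┃             
he framework coordinates cached re┃             
he architecture maintains incoming┃             
he architecture generates configur┃             
━━━━━━━━━━━━━━━━━━━━━━━━━━━━━━━━━━┛             


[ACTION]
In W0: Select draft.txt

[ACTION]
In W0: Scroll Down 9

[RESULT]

                                                
                                                
                                                
        ┏━━━━━━━━━━━━━━━━━━━━━━━━━━━━━┓         
        ┃ ImageViewer                 ┃         
        ┠─────────────────────────────┨         
        ┃                             ┃         
        ┃                             ┃         
━━━━━━━━┃              ▒    ▒         ┃         
TabConta┃              ▓ ▓▓ ▓         ┃         
────────┃             ░      ░        ┃         
report.m┃                ░░           ┃         
────────┃                             ┃         
        ┃            ▒▓      ▓▒       ┃         
        ┃             ░▓████▓░        ┃         
        ┗━━━━━━━━━━━━━━━━━━━━━━━━━━━━━┛         
                                  ┃             
                                  ┃             
                                  ┃             
                                  ┃             
                                  ┃             
━━━━━━━━━━━━━━━━━━━━━━━━━━━━━━━━━━┛             


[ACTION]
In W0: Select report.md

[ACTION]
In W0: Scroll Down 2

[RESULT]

                                                
                                                
                                                
        ┏━━━━━━━━━━━━━━━━━━━━━━━━━━━━━┓         
        ┃ ImageViewer                 ┃         
        ┠─────────────────────────────┨         
        ┃                             ┃         
        ┃                             ┃         
━━━━━━━━┃              ▒    ▒         ┃         
TabConta┃              ▓ ▓▓ ▓         ┃         
────────┃             ░      ░        ┃         
report.m┃                ░░           ┃         
────────┃                             ┃         
        ┃            ▒▓      ▓▒       ┃         
he syste┃             ░▓████▓░        ┃         
rror han┗━━━━━━━━━━━━━━━━━━━━━━━━━━━━━┛         
he framework coordinates cached re┃             
he architecture maintains incoming┃             
he architecture generates configur┃             
                                  ┃             
                                  ┃             
━━━━━━━━━━━━━━━━━━━━━━━━━━━━━━━━━━┛             


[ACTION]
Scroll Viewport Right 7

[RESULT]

                                                
                                                
                                                
 ┏━━━━━━━━━━━━━━━━━━━━━━━━━━━━━┓                
 ┃ ImageViewer                 ┃                
 ┠─────────────────────────────┨                
 ┃                             ┃                
 ┃                             ┃                
━┃              ▒    ▒         ┃                
a┃              ▓ ▓▓ ▓         ┃                
─┃             ░      ░        ┃                
m┃                ░░           ┃                
─┃                             ┃                
 ┃            ▒▓      ▓▒       ┃                
e┃             ░▓████▓░        ┃                
n┗━━━━━━━━━━━━━━━━━━━━━━━━━━━━━┛                
ework coordinates cached re┃                    
itecture maintains incoming┃                    
itecture generates configur┃                    
                           ┃                    
                           ┃                    
━━━━━━━━━━━━━━━━━━━━━━━━━━━┛                    


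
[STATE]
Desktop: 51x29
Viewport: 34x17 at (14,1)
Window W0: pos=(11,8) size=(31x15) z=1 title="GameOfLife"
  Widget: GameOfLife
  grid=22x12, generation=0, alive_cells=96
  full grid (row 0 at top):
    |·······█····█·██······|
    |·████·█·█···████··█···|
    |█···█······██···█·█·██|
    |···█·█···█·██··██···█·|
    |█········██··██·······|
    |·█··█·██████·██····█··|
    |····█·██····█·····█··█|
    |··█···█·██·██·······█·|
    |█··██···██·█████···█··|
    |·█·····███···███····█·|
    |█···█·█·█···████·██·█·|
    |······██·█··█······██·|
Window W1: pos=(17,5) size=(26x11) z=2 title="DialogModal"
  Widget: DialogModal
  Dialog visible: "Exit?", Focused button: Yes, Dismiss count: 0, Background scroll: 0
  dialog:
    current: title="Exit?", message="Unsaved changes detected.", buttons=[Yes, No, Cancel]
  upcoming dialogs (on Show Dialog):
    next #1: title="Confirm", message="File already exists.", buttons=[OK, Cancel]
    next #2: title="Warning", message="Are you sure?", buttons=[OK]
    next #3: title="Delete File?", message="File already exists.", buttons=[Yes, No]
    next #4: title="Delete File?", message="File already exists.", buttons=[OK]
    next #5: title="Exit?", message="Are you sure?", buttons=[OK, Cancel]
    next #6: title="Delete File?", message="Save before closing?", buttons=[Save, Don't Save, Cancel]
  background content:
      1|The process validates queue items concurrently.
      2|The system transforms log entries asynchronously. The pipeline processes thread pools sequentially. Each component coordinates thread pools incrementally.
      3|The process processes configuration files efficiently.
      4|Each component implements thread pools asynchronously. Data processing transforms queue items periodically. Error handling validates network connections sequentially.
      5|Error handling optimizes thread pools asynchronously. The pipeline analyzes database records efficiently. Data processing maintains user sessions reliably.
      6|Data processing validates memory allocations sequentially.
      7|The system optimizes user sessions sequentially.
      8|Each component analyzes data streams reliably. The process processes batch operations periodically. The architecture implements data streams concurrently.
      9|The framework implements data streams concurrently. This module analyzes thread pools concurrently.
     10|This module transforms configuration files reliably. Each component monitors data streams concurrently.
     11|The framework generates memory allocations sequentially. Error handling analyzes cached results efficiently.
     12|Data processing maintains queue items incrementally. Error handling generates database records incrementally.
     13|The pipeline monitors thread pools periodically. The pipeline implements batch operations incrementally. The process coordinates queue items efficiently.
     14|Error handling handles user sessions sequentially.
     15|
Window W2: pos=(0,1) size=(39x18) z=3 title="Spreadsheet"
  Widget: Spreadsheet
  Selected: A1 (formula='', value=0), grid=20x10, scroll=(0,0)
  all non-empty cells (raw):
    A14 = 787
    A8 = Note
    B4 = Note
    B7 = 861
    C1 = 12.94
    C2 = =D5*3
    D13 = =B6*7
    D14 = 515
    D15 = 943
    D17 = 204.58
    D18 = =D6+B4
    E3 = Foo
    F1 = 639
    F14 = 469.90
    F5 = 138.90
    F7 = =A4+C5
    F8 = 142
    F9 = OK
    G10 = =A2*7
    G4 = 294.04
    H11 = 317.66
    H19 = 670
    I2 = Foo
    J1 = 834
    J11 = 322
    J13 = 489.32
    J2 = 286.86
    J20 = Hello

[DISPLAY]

━━━━━━━━━━━━━━━━━━━━━━━━┓         
                        ┃         
────────────────────────┨         
                        ┃         
  B       C       D     ┃━━━┓     
------------------------┃   ┃     
      0   12.94       0 ┃───┨     
      0       0       0 ┃ qu┃     
      0       0       0F┃┐lo┃     
ote           0       0 ┃│co┃     
      0       0       0 ┃│nt┃     
      0       0       0 ┃│es┃     
    861       0       0 ┃┘te┃     
      0       0       0 ┃use┃     
      0       0       0 ┃━━━┛     
      0       0       0 ┃  ┃      
      0       0       0 ┃  ┃      


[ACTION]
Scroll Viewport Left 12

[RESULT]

━━━━━━━━━━━━━━━━━━━━━━━━━━━━━━━━━━
Spreadsheet                       
──────────────────────────────────
1:                                
      A       B       C       D   
----------------------------------
 1      [0]       0   12.94       
 2        0       0       0       
 3        0       0       0       
 4        0Note           0       
 5        0       0       0       
 6        0       0       0       
 7        0     861       0       
 8 Note           0       0       
 9        0       0       0       
10        0       0       0       
11        0       0       0       


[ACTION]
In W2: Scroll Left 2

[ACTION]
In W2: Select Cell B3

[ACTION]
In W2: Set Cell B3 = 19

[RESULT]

━━━━━━━━━━━━━━━━━━━━━━━━━━━━━━━━━━
Spreadsheet                       
──────────────────────────────────
3: 19                             
      A       B       C       D   
----------------------------------
 1        0       0   12.94       
 2        0       0       0       
 3        0    [19]       0       
 4        0Note           0       
 5        0       0       0       
 6        0       0       0       
 7        0     861       0       
 8 Note           0       0       
 9        0       0       0       
10        0       0       0       
11        0       0       0       


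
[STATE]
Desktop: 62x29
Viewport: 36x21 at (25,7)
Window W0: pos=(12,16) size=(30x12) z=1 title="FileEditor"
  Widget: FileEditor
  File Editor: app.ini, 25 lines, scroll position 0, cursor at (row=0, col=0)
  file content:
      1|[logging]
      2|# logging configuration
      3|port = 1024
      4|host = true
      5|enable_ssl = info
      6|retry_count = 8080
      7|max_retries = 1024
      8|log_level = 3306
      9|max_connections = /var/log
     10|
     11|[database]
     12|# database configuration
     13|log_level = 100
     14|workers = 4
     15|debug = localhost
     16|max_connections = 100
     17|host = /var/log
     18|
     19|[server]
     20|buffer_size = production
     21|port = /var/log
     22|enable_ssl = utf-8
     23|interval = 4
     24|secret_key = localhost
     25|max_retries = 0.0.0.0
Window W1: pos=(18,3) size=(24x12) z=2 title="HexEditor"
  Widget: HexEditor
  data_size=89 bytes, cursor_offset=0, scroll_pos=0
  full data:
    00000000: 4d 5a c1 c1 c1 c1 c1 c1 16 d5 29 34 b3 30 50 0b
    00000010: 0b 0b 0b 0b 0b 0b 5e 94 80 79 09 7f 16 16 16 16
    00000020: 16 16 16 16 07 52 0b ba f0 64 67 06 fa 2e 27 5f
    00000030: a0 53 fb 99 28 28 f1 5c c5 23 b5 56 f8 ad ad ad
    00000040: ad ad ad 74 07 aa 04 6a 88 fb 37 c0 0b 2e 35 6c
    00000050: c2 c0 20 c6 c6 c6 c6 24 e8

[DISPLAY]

10  0b 0b 0b 0b ┃                   
20  16 16 16 16 ┃                   
30  a0 53 fb 99 ┃                   
40  ad ad ad 74 ┃                   
50  c2 c0 20 c6 ┃                   
                ┃                   
                ┃                   
━━━━━━━━━━━━━━━━┛                   
                                    
━━━━━━━━━━━━━━━━┓                   
                ┃                   
────────────────┨                   
               ▲┃                   
nfiguration    █┃                   
               ░┃                   
               ░┃                   
 info          ░┃                   
= 8080         ░┃                   
= 1024         ░┃                   
3306           ▼┃                   
━━━━━━━━━━━━━━━━┛                   


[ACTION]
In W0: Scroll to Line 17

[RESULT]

10  0b 0b 0b 0b ┃                   
20  16 16 16 16 ┃                   
30  a0 53 fb 99 ┃                   
40  ad ad ad 74 ┃                   
50  c2 c0 20 c6 ┃                   
                ┃                   
                ┃                   
━━━━━━━━━━━━━━━━┛                   
                                    
━━━━━━━━━━━━━━━━┓                   
                ┃                   
────────────────┨                   
log            ▲┃                   
               ░┃                   
               ░┃                   
= production   ░┃                   
log            ░┃                   
 utf-8         ░┃                   
               █┃                   
 localhost     ▼┃                   
━━━━━━━━━━━━━━━━┛                   


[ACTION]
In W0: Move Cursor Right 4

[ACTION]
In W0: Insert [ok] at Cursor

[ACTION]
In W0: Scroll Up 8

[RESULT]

10  0b 0b 0b 0b ┃                   
20  16 16 16 16 ┃                   
30  a0 53 fb 99 ┃                   
40  ad ad ad 74 ┃                   
50  c2 c0 20 c6 ┃                   
                ┃                   
                ┃                   
━━━━━━━━━━━━━━━━┛                   
                                    
━━━━━━━━━━━━━━━━┓                   
                ┃                   
────────────────┨                   
ons = /var/log ▲┃                   
               ░┃                   
               ░┃                   
onfiguration   █┃                   
100            ░┃                   
               ░┃                   
lhost          ░┃                   
ons = 100      ▼┃                   
━━━━━━━━━━━━━━━━┛                   


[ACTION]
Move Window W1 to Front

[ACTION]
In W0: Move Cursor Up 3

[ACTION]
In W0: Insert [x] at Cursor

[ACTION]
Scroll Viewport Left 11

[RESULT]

    ┃00000010  0b 0b 0b 0b ┃        
    ┃00000020  16 16 16 16 ┃        
    ┃00000030  a0 53 fb 99 ┃        
    ┃00000040  ad ad ad 74 ┃        
    ┃00000050  c2 c0 20 c6 ┃        
    ┃                      ┃        
    ┃                      ┃        
    ┗━━━━━━━━━━━━━━━━━━━━━━┛        
                                    
━━━━━━━━━━━━━━━━━━━━━━━━━━━┓        
FileEditor                 ┃        
───────────────────────────┨        
ax_connections = /var/log ▲┃        
                          ░┃        
database]                 ░┃        
 database configuration   █┃        
og_level = 100            ░┃        
orkers = 4                ░┃        
ebug = localhost          ░┃        
ax_connections = 100      ▼┃        
━━━━━━━━━━━━━━━━━━━━━━━━━━━┛        


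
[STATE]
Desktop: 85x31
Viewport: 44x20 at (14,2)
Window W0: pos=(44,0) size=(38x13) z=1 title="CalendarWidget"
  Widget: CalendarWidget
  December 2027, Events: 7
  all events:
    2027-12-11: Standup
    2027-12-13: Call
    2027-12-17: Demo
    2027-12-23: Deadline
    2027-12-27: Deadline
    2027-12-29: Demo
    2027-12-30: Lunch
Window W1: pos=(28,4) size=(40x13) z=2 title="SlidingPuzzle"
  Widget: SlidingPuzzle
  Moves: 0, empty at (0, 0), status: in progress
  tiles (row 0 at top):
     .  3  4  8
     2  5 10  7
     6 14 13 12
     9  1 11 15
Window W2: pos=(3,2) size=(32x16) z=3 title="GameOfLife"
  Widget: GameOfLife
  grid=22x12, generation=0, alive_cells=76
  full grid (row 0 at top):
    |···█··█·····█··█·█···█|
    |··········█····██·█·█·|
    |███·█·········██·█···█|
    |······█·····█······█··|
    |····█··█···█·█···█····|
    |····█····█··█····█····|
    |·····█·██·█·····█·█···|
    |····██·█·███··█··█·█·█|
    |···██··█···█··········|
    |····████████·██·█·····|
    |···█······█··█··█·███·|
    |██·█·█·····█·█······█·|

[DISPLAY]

━━━━━━━━━━━━━━━━━━━━┓         ┠─────────────
e                   ┃         ┃           De
────────────────────┨━━━━━━━━━━━━━━━━━━━━━━━
                    ┃ngPuzzle               
··█··█·█···█        ┃───────────────────────
█····██·█·█·        ┃────┬────┬────┐        
····██·█···█        ┃  3 │  4 │  8 │        
··█······█··        ┃────┼────┼────┤        
·█·█···█····        ┃  5 │ 10 │  7 │        
··█····█····        ┃────┼────┼────┤        
█·····█·█···        ┃ 14 │ 13 │ 12 │        
██··█··█·█·█        ┃────┼────┼────┤        
·█··········        ┃  1 │ 11 │ 15 │        
██·██·█·····        ┃────┴────┴────┘        
█··█··█·███·        ┃━━━━━━━━━━━━━━━━━━━━━━━
━━━━━━━━━━━━━━━━━━━━┛                       
                                            
                                            
                                            
                                            


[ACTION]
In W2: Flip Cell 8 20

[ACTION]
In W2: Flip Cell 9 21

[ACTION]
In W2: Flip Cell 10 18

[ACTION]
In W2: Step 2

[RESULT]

━━━━━━━━━━━━━━━━━━━━┓         ┠─────────────
e                   ┃         ┃           De
────────────────────┨━━━━━━━━━━━━━━━━━━━━━━━
                    ┃ngPuzzle               
············        ┃───────────────────────
····██····██        ┃────┬────┬────┐        
····███···██        ┃  3 │  4 │  8 │        
··█···█·····        ┃────┼────┼────┤        
····███·██··        ┃  5 │ 10 │  7 │        
███···█·██··        ┃────┼────┼────┤        
··█···█·····        ┃ 14 │ 13 │ 12 │        
····█████·██        ┃────┼────┼────┤        
···█·██····█        ┃  1 │ 11 │ 15 │        
······█··█··        ┃────┴────┴────┘        
···█·█··█··█        ┃━━━━━━━━━━━━━━━━━━━━━━━
━━━━━━━━━━━━━━━━━━━━┛                       
                                            
                                            
                                            
                                            


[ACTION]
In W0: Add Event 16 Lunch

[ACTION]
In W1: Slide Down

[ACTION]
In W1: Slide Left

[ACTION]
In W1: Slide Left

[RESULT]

━━━━━━━━━━━━━━━━━━━━┓         ┠─────────────
e                   ┃         ┃           De
────────────────────┨━━━━━━━━━━━━━━━━━━━━━━━
                    ┃ngPuzzle               
············        ┃───────────────────────
····██····██        ┃────┬────┬────┐        
····███···██        ┃  4 │    │  8 │        
··█···█·····        ┃────┼────┼────┤        
····███·██··        ┃  5 │ 10 │  7 │        
███···█·██··        ┃────┼────┼────┤        
··█···█·····        ┃ 14 │ 13 │ 12 │        
····█████·██        ┃────┼────┼────┤        
···█·██····█        ┃  1 │ 11 │ 15 │        
······█··█··        ┃────┴────┴────┘        
···█·█··█··█        ┃━━━━━━━━━━━━━━━━━━━━━━━
━━━━━━━━━━━━━━━━━━━━┛                       
                                            
                                            
                                            
                                            
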